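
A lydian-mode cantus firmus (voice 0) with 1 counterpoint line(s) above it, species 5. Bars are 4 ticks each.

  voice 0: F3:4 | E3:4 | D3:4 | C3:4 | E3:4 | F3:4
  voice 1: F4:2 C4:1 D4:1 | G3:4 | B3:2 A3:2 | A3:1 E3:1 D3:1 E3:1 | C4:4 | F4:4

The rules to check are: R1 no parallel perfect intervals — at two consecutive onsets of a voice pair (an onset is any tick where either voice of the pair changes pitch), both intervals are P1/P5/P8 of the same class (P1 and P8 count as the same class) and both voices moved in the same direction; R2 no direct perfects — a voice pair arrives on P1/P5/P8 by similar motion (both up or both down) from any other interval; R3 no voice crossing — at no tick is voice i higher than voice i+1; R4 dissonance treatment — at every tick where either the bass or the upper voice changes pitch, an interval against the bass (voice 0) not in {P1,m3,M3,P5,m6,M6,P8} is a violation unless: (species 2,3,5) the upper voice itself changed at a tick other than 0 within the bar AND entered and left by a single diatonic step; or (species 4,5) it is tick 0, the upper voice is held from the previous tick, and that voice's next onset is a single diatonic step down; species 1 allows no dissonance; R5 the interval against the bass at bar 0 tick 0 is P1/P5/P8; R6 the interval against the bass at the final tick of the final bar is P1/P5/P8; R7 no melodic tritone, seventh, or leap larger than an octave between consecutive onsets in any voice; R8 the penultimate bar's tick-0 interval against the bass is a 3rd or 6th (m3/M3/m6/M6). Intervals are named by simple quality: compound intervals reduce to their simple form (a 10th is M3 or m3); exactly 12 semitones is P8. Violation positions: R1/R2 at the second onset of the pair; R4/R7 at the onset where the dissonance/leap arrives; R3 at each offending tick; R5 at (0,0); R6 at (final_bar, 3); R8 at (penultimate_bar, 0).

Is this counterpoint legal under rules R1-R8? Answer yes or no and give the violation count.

No (1 violations)

bar 0: v0=F3 v1=F4 (P8)
bar 1: v0=E3 v1=G3 (m3)
bar 2: v0=D3 v1=B3 (M6)
bar 3: v0=C3 v1=A3 (M6)
bar 4: v0=E3 v1=C4 (m6)
bar 5: v0=F3 v1=F4 (P8)
  R2 @ bar5.0: E3/C4 m6 -> F3/F4 P8 similar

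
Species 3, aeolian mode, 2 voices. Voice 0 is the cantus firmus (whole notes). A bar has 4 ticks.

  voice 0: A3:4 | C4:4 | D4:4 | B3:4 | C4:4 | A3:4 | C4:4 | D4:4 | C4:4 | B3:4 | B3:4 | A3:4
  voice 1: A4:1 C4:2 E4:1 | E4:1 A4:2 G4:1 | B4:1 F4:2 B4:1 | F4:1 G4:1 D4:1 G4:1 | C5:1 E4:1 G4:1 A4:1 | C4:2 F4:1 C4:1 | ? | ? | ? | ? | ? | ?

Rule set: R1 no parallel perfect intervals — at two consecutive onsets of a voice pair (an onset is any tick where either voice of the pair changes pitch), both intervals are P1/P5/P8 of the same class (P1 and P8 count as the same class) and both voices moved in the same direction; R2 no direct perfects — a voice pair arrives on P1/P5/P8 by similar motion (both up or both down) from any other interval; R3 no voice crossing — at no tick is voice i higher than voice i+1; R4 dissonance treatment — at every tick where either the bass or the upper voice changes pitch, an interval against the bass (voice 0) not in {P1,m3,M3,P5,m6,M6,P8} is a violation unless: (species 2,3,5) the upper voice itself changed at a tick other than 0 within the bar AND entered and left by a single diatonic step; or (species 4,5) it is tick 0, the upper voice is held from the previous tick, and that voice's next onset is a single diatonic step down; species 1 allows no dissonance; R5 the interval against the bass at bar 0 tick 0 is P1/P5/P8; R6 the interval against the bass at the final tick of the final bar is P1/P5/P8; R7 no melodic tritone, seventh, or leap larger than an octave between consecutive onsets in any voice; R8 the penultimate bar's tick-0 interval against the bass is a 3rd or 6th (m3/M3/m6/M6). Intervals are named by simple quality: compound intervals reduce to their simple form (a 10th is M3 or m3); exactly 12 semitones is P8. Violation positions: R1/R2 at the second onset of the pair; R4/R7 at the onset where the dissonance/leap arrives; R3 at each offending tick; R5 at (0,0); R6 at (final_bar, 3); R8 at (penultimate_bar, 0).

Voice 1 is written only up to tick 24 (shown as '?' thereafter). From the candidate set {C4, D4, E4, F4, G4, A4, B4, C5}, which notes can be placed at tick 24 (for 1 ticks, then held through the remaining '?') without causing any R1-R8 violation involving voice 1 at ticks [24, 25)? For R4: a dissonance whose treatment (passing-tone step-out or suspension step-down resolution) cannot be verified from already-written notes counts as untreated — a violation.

C4: legal
D4: violates R4
E4: legal
F4: violates R4
G4: violates R2
A4: legal
B4: violates R4,R7
C5: violates R2

{A4, C4, E4}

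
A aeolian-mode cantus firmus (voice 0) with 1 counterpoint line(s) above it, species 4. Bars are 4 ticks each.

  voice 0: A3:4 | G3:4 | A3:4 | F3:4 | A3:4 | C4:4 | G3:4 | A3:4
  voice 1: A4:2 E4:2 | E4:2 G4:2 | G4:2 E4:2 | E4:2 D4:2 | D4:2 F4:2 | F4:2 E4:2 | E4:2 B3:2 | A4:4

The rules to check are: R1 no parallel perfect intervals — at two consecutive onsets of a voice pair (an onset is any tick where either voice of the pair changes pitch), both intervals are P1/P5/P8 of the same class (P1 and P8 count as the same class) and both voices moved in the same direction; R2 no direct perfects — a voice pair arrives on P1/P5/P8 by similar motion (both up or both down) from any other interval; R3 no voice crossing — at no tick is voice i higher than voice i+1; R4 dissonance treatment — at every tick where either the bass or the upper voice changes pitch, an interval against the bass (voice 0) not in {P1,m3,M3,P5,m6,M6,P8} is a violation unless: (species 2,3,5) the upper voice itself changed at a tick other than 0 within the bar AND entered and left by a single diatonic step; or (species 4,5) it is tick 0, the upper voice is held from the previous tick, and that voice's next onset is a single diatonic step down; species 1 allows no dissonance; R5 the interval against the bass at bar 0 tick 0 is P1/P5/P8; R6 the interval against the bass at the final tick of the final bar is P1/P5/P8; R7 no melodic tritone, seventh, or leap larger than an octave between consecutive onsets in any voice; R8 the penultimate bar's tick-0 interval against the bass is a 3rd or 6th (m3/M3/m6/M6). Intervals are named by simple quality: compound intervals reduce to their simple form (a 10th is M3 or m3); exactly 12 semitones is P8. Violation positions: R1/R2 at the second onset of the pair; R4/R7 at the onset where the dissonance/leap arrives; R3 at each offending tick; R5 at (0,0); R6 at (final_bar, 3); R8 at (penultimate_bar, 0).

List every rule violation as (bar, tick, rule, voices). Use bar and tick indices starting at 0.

bar 0: v0=A3 v1=A4 downbeat P8
bar 1: v0=G3 v1=E4 downbeat M6
bar 2: v0=A3 v1=G4 downbeat m7
bar 3: v0=F3 v1=E4 downbeat M7
bar 4: v0=A3 v1=D4 downbeat P4
bar 5: v0=C4 v1=F4 downbeat P4
bar 6: v0=G3 v1=E4 downbeat M6
bar 7: v0=A3 v1=A4 downbeat P8
  -> R4 @ bar 2 tick 0 v(0, 1): A3/G4 m7 untreated
  -> R4 @ bar 4 tick 0 v(0, 1): A3/D4 P4 untreated
  -> R2 @ bar 7 tick 0 v(0, 1): G3/B3 M3 -> A3/A4 P8 similar
  -> R7 @ bar 7 tick 0 v(1,): B3->A4 leap 10st

(2, 0, R4, (0, 1))
(4, 0, R4, (0, 1))
(7, 0, R2, (0, 1))
(7, 0, R7, (1,))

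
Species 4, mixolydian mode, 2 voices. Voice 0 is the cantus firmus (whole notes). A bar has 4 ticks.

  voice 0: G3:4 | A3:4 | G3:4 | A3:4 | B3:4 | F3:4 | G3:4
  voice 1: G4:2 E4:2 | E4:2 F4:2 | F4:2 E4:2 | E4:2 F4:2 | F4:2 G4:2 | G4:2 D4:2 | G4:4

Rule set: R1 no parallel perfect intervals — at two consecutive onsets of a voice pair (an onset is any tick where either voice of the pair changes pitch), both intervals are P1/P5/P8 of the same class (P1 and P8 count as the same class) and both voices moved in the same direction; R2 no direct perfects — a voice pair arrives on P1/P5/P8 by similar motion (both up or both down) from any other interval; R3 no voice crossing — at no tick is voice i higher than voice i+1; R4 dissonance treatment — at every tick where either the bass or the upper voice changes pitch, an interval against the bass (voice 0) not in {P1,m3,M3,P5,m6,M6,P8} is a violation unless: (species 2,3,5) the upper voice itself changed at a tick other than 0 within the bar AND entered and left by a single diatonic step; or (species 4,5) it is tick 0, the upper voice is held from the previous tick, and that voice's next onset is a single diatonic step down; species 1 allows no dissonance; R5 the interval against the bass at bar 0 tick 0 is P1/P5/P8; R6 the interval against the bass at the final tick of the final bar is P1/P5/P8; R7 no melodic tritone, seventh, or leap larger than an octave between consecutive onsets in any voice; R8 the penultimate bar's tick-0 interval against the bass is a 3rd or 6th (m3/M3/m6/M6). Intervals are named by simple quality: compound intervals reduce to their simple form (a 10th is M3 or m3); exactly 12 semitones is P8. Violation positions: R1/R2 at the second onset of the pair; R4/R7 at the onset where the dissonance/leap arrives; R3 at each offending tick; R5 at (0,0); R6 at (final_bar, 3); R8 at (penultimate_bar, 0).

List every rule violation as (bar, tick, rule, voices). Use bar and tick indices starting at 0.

(4, 0, R4, (0, 1))
(5, 0, R4, (0, 1))
(5, 0, R7, (0,))
(5, 0, R8, (0, 1))
(6, 0, R2, (0, 1))

bar 0: v0=G3 v1=G4 downbeat P8
bar 1: v0=A3 v1=E4 downbeat P5
bar 2: v0=G3 v1=F4 downbeat m7
bar 3: v0=A3 v1=E4 downbeat P5
bar 4: v0=B3 v1=F4 downbeat TT
bar 5: v0=F3 v1=G4 downbeat M2
bar 6: v0=G3 v1=G4 downbeat P8
  -> R4 @ bar 4 tick 0 v(0, 1): B3/F4 TT untreated
  -> R4 @ bar 5 tick 0 v(0, 1): F3/G4 M2 untreated
  -> R7 @ bar 5 tick 0 v(0,): B3->F3 leap 6st
  -> R8 @ bar 5 tick 0 v(0, 1): penult M2 not 3rd/6th
  -> R2 @ bar 6 tick 0 v(0, 1): F3/D4 M6 -> G3/G4 P8 similar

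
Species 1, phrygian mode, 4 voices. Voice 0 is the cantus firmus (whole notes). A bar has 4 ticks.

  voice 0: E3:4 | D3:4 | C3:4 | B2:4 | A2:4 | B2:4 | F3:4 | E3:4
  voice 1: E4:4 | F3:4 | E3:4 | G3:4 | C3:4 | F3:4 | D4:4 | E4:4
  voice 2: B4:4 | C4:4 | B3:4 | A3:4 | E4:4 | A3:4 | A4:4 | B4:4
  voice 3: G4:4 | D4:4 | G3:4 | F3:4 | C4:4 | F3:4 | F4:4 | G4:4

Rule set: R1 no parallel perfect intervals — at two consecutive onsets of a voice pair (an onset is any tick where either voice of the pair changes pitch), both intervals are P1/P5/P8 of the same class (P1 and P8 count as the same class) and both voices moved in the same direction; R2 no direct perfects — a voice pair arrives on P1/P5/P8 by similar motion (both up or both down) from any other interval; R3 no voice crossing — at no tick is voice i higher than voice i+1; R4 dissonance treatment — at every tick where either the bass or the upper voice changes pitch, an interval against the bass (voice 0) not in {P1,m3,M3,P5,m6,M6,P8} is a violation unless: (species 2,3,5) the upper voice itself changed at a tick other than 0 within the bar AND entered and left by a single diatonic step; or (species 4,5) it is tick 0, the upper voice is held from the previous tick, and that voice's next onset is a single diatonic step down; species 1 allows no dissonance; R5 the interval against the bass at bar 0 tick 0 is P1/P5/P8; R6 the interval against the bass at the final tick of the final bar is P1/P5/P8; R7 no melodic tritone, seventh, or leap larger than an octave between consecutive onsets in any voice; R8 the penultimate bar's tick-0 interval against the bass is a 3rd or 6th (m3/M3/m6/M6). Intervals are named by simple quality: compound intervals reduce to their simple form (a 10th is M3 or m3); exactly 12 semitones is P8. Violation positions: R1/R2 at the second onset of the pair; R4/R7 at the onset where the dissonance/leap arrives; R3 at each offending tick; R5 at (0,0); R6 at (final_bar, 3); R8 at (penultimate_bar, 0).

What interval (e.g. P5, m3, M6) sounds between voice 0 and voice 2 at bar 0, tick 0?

P5

voice 0=E3 voice 2=B4 -> P5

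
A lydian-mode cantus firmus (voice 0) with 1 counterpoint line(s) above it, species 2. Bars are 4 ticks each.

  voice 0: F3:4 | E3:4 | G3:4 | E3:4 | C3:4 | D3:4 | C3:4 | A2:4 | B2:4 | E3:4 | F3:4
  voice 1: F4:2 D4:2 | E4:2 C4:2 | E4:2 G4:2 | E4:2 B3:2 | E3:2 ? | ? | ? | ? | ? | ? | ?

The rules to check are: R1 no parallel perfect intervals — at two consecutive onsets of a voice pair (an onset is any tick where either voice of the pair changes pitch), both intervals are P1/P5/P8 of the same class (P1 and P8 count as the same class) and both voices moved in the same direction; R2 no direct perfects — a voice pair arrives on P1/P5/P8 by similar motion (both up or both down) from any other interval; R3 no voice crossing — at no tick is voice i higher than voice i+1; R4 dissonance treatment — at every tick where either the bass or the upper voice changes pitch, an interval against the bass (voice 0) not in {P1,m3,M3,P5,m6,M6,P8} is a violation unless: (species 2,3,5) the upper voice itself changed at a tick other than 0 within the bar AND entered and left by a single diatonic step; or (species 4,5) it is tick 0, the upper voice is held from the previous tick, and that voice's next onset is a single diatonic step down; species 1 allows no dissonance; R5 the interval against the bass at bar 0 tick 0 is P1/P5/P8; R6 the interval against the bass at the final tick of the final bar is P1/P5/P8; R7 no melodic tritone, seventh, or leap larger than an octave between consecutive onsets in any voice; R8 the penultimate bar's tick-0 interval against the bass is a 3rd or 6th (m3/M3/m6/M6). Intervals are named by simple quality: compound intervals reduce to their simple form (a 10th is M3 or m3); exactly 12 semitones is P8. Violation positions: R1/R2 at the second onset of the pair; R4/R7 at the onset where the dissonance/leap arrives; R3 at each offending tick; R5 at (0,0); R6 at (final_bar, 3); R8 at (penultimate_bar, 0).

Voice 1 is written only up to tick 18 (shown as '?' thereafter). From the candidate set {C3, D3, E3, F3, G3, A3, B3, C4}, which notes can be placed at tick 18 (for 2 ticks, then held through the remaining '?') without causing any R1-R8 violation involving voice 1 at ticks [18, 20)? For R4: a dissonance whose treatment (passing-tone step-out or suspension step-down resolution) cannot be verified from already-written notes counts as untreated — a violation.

{A3, C3, C4, E3, G3}

C3: legal
D3: violates R4
E3: legal
F3: violates R4
G3: legal
A3: legal
B3: violates R4
C4: legal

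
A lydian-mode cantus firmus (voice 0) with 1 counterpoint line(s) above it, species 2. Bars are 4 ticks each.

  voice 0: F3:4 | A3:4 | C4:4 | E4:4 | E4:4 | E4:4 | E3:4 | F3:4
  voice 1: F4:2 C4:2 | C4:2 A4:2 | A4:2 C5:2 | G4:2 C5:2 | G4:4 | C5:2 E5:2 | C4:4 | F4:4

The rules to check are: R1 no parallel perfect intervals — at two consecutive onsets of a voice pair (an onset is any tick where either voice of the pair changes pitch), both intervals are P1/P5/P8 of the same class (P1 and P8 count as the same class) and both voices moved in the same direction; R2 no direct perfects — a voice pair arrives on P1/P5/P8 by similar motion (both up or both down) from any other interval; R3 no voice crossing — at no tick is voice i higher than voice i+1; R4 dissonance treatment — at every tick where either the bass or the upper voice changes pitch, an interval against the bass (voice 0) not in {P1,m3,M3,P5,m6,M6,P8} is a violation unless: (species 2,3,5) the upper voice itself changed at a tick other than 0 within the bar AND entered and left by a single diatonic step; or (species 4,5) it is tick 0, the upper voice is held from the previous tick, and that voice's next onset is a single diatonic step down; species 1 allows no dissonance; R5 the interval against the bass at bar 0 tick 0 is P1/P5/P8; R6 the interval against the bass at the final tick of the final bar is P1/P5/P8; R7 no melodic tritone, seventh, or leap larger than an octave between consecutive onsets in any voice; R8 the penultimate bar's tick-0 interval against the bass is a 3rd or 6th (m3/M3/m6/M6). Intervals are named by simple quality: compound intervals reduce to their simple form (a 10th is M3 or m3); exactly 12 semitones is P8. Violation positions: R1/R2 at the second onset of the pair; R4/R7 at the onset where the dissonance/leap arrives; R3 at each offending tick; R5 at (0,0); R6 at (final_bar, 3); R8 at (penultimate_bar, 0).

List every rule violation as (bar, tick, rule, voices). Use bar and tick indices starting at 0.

bar 0: v0=F3 v1=F4 downbeat P8
bar 1: v0=A3 v1=C4 downbeat m3
bar 2: v0=C4 v1=A4 downbeat M6
bar 3: v0=E4 v1=G4 downbeat m3
bar 4: v0=E4 v1=G4 downbeat m3
bar 5: v0=E4 v1=C5 downbeat m6
bar 6: v0=E3 v1=C4 downbeat m6
bar 7: v0=F3 v1=F4 downbeat P8
  -> R7 @ bar 6 tick 0 v(1,): E5->C4 leap 16st
  -> R2 @ bar 7 tick 0 v(0, 1): E3/C4 m6 -> F3/F4 P8 similar

(6, 0, R7, (1,))
(7, 0, R2, (0, 1))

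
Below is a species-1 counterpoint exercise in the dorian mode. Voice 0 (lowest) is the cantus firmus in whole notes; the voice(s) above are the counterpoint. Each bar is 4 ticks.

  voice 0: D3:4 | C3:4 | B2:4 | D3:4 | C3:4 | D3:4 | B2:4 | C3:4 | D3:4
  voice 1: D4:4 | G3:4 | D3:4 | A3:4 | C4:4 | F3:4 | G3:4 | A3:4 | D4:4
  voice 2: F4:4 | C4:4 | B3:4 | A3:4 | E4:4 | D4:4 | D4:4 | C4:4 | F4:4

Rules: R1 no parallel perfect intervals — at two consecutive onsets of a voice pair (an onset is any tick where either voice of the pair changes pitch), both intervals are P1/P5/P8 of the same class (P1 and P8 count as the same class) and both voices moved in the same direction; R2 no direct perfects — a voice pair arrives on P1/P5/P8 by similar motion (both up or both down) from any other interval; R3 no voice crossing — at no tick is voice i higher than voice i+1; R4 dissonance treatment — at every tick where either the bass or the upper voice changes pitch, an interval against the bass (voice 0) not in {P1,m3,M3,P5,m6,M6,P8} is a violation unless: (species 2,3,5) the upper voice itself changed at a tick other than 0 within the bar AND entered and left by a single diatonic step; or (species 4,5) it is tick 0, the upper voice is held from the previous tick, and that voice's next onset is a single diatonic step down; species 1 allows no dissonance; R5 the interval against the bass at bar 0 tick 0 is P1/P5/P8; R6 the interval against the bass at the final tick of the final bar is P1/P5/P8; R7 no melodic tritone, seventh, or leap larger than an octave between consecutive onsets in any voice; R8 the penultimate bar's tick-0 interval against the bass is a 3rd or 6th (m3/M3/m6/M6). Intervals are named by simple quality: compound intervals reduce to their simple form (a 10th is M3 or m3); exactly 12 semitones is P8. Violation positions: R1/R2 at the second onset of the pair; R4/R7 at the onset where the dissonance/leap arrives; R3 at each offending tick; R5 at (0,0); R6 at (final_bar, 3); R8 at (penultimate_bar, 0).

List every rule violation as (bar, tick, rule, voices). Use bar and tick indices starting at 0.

(0, 0, R5, (0, 2))
(1, 0, R2, (0, 1))
(1, 0, R2, (0, 2))
(2, 0, R1, (0, 2))
(3, 0, R2, (0, 1))
(7, 0, R8, (0, 2))
(8, 0, R2, (0, 1))
(8, 3, R6, (0, 2))

bar 0: v0=D3 v1=D4 v2=F4 downbeat m3
bar 1: v0=C3 v1=G3 v2=C4 downbeat P8
bar 2: v0=B2 v1=D3 v2=B3 downbeat P8
bar 3: v0=D3 v1=A3 v2=A3 downbeat P5
bar 4: v0=C3 v1=C4 v2=E4 downbeat M3
bar 5: v0=D3 v1=F3 v2=D4 downbeat P8
bar 6: v0=B2 v1=G3 v2=D4 downbeat m3
bar 7: v0=C3 v1=A3 v2=C4 downbeat P8
bar 8: v0=D3 v1=D4 v2=F4 downbeat m3
  -> R5 @ bar 0 tick 0 v(0, 2): opens on m3
  -> R2 @ bar 1 tick 0 v(0, 1): D3/D4 P8 -> C3/G3 P5 similar
  -> R2 @ bar 1 tick 0 v(0, 2): D3/F4 m3 -> C3/C4 P8 similar
  -> R1 @ bar 2 tick 0 v(0, 2): C3/C4 P8 -> B2/B3 P8 similar
  -> R2 @ bar 3 tick 0 v(0, 1): B2/D3 m3 -> D3/A3 P5 similar
  -> R8 @ bar 7 tick 0 v(0, 2): penult P8 not 3rd/6th
  -> R2 @ bar 8 tick 0 v(0, 1): C3/A3 M6 -> D3/D4 P8 similar
  -> R6 @ bar 8 tick 3 v(0, 2): closes on m3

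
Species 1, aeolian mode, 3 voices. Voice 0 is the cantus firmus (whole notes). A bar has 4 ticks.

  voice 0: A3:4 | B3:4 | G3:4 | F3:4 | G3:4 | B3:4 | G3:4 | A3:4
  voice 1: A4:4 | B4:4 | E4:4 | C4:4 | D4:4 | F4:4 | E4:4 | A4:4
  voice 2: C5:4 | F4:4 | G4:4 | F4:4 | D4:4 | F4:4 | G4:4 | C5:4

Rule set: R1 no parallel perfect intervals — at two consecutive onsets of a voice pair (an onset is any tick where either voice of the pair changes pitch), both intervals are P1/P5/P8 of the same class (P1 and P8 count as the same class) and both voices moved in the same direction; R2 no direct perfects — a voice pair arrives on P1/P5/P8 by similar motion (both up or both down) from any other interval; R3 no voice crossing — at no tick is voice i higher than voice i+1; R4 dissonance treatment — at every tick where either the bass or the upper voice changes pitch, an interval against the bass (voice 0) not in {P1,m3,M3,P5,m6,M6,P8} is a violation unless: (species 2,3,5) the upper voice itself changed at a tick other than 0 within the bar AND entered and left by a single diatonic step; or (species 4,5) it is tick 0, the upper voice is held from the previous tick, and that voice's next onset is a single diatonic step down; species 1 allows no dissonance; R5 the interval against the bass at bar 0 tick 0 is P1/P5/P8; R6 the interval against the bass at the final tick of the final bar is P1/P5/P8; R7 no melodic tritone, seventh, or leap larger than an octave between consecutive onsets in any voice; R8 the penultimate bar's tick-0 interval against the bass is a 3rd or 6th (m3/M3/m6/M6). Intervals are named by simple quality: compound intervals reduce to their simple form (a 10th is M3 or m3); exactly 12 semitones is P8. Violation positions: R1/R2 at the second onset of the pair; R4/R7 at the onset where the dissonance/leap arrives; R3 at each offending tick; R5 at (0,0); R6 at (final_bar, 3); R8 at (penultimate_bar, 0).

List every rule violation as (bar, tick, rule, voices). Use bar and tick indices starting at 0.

bar 0: v0=A3 v1=A4 v2=C5 downbeat m3
bar 1: v0=B3 v1=B4 v2=F4 downbeat TT
bar 2: v0=G3 v1=E4 v2=G4 downbeat P8
bar 3: v0=F3 v1=C4 v2=F4 downbeat P8
bar 4: v0=G3 v1=D4 v2=D4 downbeat P5
bar 5: v0=B3 v1=F4 v2=F4 downbeat TT
bar 6: v0=G3 v1=E4 v2=G4 downbeat P8
bar 7: v0=A3 v1=A4 v2=C5 downbeat m3
  -> R5 @ bar 0 tick 0 v(0, 2): opens on m3
  -> R1 @ bar 1 tick 0 v(0, 1): A3/A4 P8 -> B3/B4 P8 similar
  -> R3 @ bar 1 tick 0 v(1, 2): B4 above F4
  -> R4 @ bar 1 tick 0 v(0, 2): B3/F4 TT untreated
  -> R3 @ bar 1 tick 1 v(1, 2): B4 above F4
  -> R3 @ bar 1 tick 2 v(1, 2): B4 above F4
  -> R3 @ bar 1 tick 3 v(1, 2): B4 above F4
  -> R1 @ bar 3 tick 0 v(0, 2): G3/G4 P8 -> F3/F4 P8 similar
  -> R2 @ bar 3 tick 0 v(0, 1): G3/E4 M6 -> F3/C4 P5 similar
  -> R1 @ bar 4 tick 0 v(0, 1): F3/C4 P5 -> G3/D4 P5 similar
  -> R1 @ bar 5 tick 0 v(1, 2): D4/D4 P1 -> F4/F4 P1 similar
  -> R4 @ bar 5 tick 0 v(0, 1): B3/F4 TT untreated
  -> R4 @ bar 5 tick 0 v(0, 2): B3/F4 TT untreated
  -> R8 @ bar 6 tick 0 v(0, 2): penult P8 not 3rd/6th
  -> R2 @ bar 7 tick 0 v(0, 1): G3/E4 M6 -> A3/A4 P8 similar
  -> R6 @ bar 7 tick 3 v(0, 2): closes on m3

(0, 0, R5, (0, 2))
(1, 0, R1, (0, 1))
(1, 0, R3, (1, 2))
(1, 0, R4, (0, 2))
(1, 1, R3, (1, 2))
(1, 2, R3, (1, 2))
(1, 3, R3, (1, 2))
(3, 0, R1, (0, 2))
(3, 0, R2, (0, 1))
(4, 0, R1, (0, 1))
(5, 0, R1, (1, 2))
(5, 0, R4, (0, 1))
(5, 0, R4, (0, 2))
(6, 0, R8, (0, 2))
(7, 0, R2, (0, 1))
(7, 3, R6, (0, 2))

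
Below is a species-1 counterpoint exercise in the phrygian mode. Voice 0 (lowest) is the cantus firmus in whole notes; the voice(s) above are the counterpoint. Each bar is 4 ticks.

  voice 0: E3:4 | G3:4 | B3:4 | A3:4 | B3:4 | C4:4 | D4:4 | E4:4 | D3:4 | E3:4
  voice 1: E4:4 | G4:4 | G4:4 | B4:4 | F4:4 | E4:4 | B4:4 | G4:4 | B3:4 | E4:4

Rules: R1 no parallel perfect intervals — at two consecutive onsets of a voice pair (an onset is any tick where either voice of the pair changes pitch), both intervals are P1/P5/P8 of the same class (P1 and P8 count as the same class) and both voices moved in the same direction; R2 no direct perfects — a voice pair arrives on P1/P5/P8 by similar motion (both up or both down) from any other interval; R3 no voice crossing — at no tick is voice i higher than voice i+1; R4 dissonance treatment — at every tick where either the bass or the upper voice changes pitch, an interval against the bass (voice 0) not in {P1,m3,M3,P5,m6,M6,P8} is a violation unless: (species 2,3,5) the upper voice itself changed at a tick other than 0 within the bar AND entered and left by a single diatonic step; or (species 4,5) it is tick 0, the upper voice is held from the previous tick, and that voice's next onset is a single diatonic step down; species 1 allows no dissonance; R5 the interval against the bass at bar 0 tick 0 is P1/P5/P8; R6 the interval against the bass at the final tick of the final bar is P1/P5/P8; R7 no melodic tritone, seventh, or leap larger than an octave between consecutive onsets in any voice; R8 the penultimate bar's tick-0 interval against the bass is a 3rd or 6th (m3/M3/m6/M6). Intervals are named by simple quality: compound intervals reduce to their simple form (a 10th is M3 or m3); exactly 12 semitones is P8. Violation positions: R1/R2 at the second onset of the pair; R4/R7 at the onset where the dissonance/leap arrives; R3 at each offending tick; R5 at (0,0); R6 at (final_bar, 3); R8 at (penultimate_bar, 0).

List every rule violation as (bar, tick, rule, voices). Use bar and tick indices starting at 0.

(1, 0, R1, (0, 1))
(3, 0, R4, (0, 1))
(4, 0, R4, (0, 1))
(4, 0, R7, (1,))
(8, 0, R7, (0,))
(9, 0, R2, (0, 1))

bar 0: v0=E3 v1=E4 downbeat P8
bar 1: v0=G3 v1=G4 downbeat P8
bar 2: v0=B3 v1=G4 downbeat m6
bar 3: v0=A3 v1=B4 downbeat M2
bar 4: v0=B3 v1=F4 downbeat TT
bar 5: v0=C4 v1=E4 downbeat M3
bar 6: v0=D4 v1=B4 downbeat M6
bar 7: v0=E4 v1=G4 downbeat m3
bar 8: v0=D3 v1=B3 downbeat M6
bar 9: v0=E3 v1=E4 downbeat P8
  -> R1 @ bar 1 tick 0 v(0, 1): E3/E4 P8 -> G3/G4 P8 similar
  -> R4 @ bar 3 tick 0 v(0, 1): A3/B4 M2 untreated
  -> R4 @ bar 4 tick 0 v(0, 1): B3/F4 TT untreated
  -> R7 @ bar 4 tick 0 v(1,): B4->F4 leap 6st
  -> R7 @ bar 8 tick 0 v(0,): E4->D3 leap 14st
  -> R2 @ bar 9 tick 0 v(0, 1): D3/B3 M6 -> E3/E4 P8 similar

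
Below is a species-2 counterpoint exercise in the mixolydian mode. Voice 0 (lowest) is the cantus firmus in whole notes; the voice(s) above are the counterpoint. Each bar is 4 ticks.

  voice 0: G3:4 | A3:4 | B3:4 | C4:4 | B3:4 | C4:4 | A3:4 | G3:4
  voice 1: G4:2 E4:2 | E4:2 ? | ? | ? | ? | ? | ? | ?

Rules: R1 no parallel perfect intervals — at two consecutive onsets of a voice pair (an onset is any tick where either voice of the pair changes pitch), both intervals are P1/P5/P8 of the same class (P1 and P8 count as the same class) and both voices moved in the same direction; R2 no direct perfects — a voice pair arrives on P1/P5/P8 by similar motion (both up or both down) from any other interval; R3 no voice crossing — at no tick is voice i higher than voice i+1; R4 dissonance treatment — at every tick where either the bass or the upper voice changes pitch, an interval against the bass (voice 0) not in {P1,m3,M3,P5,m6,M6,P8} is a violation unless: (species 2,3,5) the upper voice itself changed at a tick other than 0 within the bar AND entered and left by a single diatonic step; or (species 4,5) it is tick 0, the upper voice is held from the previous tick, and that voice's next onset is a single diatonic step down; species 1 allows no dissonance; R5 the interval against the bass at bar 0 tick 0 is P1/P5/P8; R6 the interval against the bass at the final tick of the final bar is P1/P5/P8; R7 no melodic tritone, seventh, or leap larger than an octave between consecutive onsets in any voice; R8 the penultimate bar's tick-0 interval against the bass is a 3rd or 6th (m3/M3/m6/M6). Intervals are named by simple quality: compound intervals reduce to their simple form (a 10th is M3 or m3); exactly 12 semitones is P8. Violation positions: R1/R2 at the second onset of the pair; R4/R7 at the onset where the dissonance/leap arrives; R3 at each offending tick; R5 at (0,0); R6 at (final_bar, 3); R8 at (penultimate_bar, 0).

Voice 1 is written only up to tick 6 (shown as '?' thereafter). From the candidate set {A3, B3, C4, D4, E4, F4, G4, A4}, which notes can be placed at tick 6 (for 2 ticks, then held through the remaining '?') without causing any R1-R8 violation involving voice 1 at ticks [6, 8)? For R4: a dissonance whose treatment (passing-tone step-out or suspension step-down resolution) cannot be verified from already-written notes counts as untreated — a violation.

A3: legal
B3: violates R4
C4: legal
D4: violates R4
E4: legal
F4: legal
G4: violates R4
A4: legal

{A3, A4, C4, E4, F4}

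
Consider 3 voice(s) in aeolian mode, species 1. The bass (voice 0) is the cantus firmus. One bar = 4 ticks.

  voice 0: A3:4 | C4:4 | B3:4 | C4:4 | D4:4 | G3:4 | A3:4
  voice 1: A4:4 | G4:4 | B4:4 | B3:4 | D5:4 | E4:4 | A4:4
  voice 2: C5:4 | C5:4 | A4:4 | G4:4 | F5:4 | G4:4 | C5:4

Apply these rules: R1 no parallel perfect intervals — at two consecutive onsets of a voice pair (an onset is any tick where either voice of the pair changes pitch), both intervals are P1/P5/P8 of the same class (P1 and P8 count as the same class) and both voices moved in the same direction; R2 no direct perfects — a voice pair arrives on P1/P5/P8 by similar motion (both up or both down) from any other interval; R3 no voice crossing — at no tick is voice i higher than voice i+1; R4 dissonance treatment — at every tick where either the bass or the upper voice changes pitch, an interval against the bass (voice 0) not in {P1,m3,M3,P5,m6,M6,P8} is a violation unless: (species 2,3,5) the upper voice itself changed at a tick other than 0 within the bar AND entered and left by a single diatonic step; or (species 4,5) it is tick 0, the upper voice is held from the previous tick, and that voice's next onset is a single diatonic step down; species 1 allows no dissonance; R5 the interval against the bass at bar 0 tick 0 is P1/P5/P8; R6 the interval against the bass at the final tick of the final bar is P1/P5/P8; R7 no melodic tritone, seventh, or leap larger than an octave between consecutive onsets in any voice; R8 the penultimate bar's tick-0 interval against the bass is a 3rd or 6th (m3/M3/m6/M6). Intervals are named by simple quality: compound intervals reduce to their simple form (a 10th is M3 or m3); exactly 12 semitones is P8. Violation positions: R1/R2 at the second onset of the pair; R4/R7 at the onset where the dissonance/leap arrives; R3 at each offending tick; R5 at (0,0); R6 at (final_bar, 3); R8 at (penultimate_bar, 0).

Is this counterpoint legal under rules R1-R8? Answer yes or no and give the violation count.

No (20 violations)

bar 0: v0=A3 v1=A4 v2=C5 (m3)
bar 1: v0=C4 v1=G4 v2=C5 (P8)
bar 2: v0=B3 v1=B4 v2=A4 (m7)
bar 3: v0=C4 v1=B3 v2=G4 (P5)
bar 4: v0=D4 v1=D5 v2=F5 (m3)
bar 5: v0=G3 v1=E4 v2=G4 (P8)
bar 6: v0=A3 v1=A4 v2=C5 (m3)
  R5 @ bar0.0: opens on m3
  R3 @ bar2.0: B4 above A4
  R4 @ bar2.0: B3/A4 m7 untreated
  R3 @ bar2.1: B4 above A4
  R3 @ bar2.2: B4 above A4
  R3 @ bar2.3: B4 above A4
  R3 @ bar3.0: C4 above B3
  R4 @ bar3.0: C4/B3 m2 untreated
  R3 @ bar3.1: C4 above B3
  R3 @ bar3.2: C4 above B3
  R3 @ bar3.3: C4 above B3
  R2 @ bar4.0: C4/B3 m2 -> D4/D5 P8 similar
  R7 @ bar4.0: B3->D5 leap 15st
  R7 @ bar4.0: G4->F5 leap 10st
  R2 @ bar5.0: D4/F5 m3 -> G3/G4 P8 similar
  R7 @ bar5.0: D5->E4 leap 10st
  R7 @ bar5.0: F5->G4 leap 10st
  R8 @ bar5.0: penult P8 not 3rd/6th
  R2 @ bar6.0: G3/E4 M6 -> A3/A4 P8 similar
  R6 @ bar6.3: closes on m3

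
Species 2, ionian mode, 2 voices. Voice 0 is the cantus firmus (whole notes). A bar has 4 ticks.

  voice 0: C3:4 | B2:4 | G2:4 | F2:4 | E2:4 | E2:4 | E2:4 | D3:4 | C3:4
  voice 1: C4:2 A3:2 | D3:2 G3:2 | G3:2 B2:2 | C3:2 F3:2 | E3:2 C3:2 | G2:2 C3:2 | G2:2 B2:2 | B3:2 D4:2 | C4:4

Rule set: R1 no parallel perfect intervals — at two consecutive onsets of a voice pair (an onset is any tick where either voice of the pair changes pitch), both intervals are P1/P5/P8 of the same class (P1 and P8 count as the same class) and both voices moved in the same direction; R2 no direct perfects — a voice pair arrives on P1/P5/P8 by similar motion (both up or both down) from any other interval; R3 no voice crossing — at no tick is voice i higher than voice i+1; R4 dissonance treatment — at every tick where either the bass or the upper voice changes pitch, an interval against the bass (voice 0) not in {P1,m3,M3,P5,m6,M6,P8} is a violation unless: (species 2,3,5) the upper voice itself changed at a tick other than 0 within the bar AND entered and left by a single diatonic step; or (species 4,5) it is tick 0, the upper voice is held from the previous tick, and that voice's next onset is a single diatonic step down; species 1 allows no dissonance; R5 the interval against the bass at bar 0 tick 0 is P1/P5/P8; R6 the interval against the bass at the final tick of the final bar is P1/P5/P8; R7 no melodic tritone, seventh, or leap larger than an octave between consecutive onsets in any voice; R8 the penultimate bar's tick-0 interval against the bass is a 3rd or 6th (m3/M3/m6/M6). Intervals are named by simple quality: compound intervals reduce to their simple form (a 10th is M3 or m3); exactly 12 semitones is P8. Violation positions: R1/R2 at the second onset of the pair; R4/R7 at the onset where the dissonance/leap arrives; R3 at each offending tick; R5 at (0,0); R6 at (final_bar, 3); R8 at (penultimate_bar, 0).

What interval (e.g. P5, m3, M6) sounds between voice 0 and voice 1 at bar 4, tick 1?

P8

voice 0=E2 voice 1=E3 -> P8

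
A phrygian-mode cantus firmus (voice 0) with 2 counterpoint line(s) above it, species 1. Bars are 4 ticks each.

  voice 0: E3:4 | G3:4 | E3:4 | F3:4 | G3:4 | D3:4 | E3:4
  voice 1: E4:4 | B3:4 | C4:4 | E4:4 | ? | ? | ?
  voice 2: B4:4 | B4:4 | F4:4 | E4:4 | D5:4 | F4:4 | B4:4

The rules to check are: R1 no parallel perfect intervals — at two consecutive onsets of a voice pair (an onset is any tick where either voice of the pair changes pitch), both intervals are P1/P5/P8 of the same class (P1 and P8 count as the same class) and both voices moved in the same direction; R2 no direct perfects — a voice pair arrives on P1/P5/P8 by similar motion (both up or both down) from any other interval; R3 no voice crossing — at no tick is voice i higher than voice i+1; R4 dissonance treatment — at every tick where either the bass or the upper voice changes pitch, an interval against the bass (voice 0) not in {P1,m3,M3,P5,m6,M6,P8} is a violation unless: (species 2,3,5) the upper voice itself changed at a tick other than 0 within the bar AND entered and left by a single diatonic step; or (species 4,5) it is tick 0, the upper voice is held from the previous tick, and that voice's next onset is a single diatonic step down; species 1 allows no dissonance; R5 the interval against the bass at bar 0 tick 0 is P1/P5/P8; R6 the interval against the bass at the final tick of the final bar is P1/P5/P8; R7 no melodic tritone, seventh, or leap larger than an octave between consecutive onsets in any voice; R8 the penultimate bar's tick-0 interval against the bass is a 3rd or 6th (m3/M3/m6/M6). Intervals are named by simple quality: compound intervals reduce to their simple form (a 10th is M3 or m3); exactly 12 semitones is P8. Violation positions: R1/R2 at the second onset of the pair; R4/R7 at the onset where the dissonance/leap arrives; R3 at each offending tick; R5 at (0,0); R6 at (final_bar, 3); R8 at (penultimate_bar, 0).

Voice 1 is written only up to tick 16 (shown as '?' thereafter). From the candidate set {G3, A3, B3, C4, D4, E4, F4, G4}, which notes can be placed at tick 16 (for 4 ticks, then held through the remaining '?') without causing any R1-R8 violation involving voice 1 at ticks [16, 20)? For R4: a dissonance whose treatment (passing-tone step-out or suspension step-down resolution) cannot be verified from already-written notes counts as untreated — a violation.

{B3, D4, E4, G3}

G3: legal
A3: violates R4
B3: legal
C4: violates R4
D4: legal
E4: legal
F4: violates R4
G4: violates R2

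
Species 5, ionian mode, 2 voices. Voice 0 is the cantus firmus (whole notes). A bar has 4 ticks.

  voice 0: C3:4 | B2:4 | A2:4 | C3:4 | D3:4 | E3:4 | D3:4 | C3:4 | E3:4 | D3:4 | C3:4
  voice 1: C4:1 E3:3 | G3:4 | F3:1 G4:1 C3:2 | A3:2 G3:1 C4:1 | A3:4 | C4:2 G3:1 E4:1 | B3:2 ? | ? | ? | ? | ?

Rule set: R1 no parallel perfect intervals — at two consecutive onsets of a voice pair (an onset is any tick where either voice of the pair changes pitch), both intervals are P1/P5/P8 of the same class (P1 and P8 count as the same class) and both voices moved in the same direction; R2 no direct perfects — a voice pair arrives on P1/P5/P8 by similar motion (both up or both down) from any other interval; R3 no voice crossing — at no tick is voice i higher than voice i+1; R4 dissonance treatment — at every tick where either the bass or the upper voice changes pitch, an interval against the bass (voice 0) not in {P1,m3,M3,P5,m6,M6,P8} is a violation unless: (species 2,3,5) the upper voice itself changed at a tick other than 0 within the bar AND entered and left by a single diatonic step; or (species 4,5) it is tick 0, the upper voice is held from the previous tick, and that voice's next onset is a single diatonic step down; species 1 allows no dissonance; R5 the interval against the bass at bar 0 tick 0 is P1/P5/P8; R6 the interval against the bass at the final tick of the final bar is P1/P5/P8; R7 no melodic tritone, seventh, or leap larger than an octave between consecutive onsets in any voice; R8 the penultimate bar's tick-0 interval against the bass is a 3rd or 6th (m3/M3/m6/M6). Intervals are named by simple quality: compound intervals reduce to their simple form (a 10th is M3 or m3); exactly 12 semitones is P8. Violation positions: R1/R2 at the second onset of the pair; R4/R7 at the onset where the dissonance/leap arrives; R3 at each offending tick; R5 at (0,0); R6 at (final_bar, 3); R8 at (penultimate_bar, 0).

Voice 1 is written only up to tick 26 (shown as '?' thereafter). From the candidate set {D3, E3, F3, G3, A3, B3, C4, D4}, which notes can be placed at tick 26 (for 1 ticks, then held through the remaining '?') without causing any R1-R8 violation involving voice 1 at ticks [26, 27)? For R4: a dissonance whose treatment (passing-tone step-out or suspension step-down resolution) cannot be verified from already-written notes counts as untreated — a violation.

{A3, B3, D3, D4}

D3: legal
E3: violates R4
F3: violates R7
G3: violates R4
A3: legal
B3: legal
C4: violates R4
D4: legal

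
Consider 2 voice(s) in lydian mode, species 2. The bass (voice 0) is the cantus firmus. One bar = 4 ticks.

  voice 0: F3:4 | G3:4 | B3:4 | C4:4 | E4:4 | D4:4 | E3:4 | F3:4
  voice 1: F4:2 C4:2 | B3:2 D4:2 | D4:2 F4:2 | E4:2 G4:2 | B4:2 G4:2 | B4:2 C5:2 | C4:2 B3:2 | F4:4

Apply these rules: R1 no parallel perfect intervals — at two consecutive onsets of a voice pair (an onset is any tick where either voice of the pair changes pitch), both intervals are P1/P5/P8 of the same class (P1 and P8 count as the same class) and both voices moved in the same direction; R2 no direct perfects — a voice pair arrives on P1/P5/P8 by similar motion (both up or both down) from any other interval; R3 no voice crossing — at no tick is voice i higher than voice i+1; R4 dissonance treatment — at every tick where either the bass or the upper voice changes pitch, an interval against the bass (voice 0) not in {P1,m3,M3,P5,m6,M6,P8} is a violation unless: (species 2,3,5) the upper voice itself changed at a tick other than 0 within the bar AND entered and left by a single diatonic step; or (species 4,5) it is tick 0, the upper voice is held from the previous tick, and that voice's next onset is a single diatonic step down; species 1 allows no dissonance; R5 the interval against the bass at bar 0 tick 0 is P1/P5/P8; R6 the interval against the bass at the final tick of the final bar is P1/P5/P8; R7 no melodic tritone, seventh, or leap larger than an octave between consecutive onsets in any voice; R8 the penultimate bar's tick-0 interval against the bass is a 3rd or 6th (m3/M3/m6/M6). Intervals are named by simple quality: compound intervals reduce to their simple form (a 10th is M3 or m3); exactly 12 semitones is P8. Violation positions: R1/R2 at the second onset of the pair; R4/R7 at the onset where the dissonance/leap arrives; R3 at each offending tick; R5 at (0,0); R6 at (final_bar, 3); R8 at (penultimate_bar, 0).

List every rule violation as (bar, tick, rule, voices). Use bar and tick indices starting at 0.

bar 0: v0=F3 v1=F4 downbeat P8
bar 1: v0=G3 v1=B3 downbeat M3
bar 2: v0=B3 v1=D4 downbeat m3
bar 3: v0=C4 v1=E4 downbeat M3
bar 4: v0=E4 v1=B4 downbeat P5
bar 5: v0=D4 v1=B4 downbeat M6
bar 6: v0=E3 v1=C4 downbeat m6
bar 7: v0=F3 v1=F4 downbeat P8
  -> R4 @ bar 2 tick 2 v(0, 1): B3/F4 TT untreated
  -> R1 @ bar 4 tick 0 v(0, 1): C4/G4 P5 -> E4/B4 P5 similar
  -> R4 @ bar 5 tick 2 v(0, 1): D4/C5 m7 untreated
  -> R7 @ bar 6 tick 0 v(0,): D4->E3 leap 10st
  -> R2 @ bar 7 tick 0 v(0, 1): E3/B3 P5 -> F3/F4 P8 similar
  -> R7 @ bar 7 tick 0 v(1,): B3->F4 leap 6st

(2, 2, R4, (0, 1))
(4, 0, R1, (0, 1))
(5, 2, R4, (0, 1))
(6, 0, R7, (0,))
(7, 0, R2, (0, 1))
(7, 0, R7, (1,))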